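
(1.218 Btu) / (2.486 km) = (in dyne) 5.169e+04. Check: 1 Btu = 1055.0559 J, so 1.218 Btu = 1.218 * 1055.0559 = 1285.058 J. 1 km = 1000 m, so 2.486 km = 2.486 * 1000 = 2486 m. Combine: 1285.058 J / 2486 m = 0.51691795 N. 1 dyne = 1e-05 N, so 0.51691795 N = 0.51691795 / 1e-05 = 51691.795 dyne ≈ 5.169e+04 dyne (4 s.f.).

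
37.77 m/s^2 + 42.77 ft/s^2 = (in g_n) 5.181. Check: 37.77 m/s^2 is already in m/s^2. 1 ft/s^2 = 0.3048 m/s^2, so 42.77 ft/s^2 = 42.77 * 0.3048 = 13.036296 m/s^2. Sum: 37.77 + 13.036296 = 50.806296 m/s^2. 1 g_n = 9.80665 m/s^2, so 50.806296 m/s^2 = 50.806296 / 9.80665 = 5.1808004 g_n ≈ 5.181 g_n (4 s.f.).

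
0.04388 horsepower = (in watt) 1 horsepower = 745.69987 W, so 0.04388 horsepower = 0.04388 * 745.69987 = 32.72131 W. 32.72131 W = 32.72131 watt ≈ 32.72 watt (4 s.f.). Final answer: 32.72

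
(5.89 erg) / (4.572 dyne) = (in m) 0.01288. Check: 1 erg = 1e-07 J, so 5.89 erg = 5.89 * 1e-07 = 5.89e-07 J. 1 dyne = 1e-05 N, so 4.572 dyne = 4.572 * 1e-05 = 4.572e-05 N. Combine: 5.89e-07 J / 4.572e-05 N = 0.012882765 m. Result: 0.012882765 m ≈ 0.01288 m (4 s.f.).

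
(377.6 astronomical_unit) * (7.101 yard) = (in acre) 9.063e+10. Check: 1 astronomical_unit = 1.4959787e+11 m, so 377.6 astronomical_unit = 377.6 * 1.4959787e+11 = 5.6488156e+13 m. 1 yard = 0.9144 m, so 7.101 yard = 7.101 * 0.9144 = 6.4931544 m. Combine: 5.6488156e+13 m * 6.4931544 m = 3.6678632e+14 m^2. 1 acre = 4046.8564 m^2, so 3.6678632e+14 m^2 = 3.6678632e+14 / 4046.8564 = 9.0634873e+10 acre ≈ 9.063e+10 acre (4 s.f.).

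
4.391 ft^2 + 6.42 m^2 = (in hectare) 0.0006828. Check: 1 ft^2 = 0.09290304 m^2, so 4.391 ft^2 = 4.391 * 0.09290304 = 0.40793725 m^2. 6.42 m^2 is already in m^2. Sum: 0.40793725 + 6.42 = 6.8279372 m^2. 1 hectare = 10000 m^2, so 6.8279372 m^2 = 6.8279372 / 10000 = 0.00068279372 hectare ≈ 0.0006828 hectare (4 s.f.).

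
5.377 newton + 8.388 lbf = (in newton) 42.69. Check: 5.377 newton = 5.377 N. 1 lbf = 4.4482216 N, so 8.388 lbf = 8.388 * 4.4482216 = 37.311683 N. Sum: 5.377 + 37.311683 = 42.688683 N. 42.688683 N = 42.688683 newton ≈ 42.69 newton (4 s.f.).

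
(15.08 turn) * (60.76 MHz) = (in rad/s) 5.757e+09. Check: 1 turn = 6.2831853 rad, so 15.08 turn = 15.08 * 6.2831853 = 94.750434 rad. 1 MHz = 1000000 Hz, so 60.76 MHz = 60.76 * 1000000 = 60760000 Hz. Combine: 94.750434 rad * 60760000 Hz = 5.7570364e+09 rad/s. Result: 5.7570364e+09 rad/s ≈ 5.757e+09 rad/s (4 s.f.).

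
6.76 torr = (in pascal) 1 torr = 133.32237 Pa, so 6.76 torr = 6.76 * 133.32237 = 901.25921 Pa. 901.25921 Pa = 901.25921 pascal ≈ 901.3 pascal (4 s.f.). Final answer: 901.3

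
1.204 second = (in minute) 1.204 second = 1.204 s. 1 minute = 60 s, so 1.204 s = 1.204 / 60 = 0.020066667 minute ≈ 0.02007 minute (4 s.f.). Final answer: 0.02007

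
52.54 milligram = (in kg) 5.254e-05. Check: 1 milligram = 1e-06 kg, so 52.54 milligram = 52.54 * 1e-06 = 5.254e-05 kg. Result: 5.254e-05 kg.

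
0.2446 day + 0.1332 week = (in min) 1 day = 86400 s, so 0.2446 day = 0.2446 * 86400 = 21133.44 s. 1 week = 604800 s, so 0.1332 week = 0.1332 * 604800 = 80559.36 s. Sum: 21133.44 + 80559.36 = 101692.8 s. 1 min = 60 s, so 101692.8 s = 101692.8 / 60 = 1694.88 min ≈ 1695 min (4 s.f.). Final answer: 1695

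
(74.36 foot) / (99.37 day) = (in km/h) 1 foot = 0.3048 m, so 74.36 foot = 74.36 * 0.3048 = 22.664928 m. 1 day = 86400 s, so 99.37 day = 99.37 * 86400 = 8585568 s. Combine: 22.664928 m / 8585568 s = 2.6398868e-06 m/s. 1 km/h = 0.27777778 m/s, so 2.6398868e-06 m/s = 2.6398868e-06 / 0.27777778 = 9.5035926e-06 km/h ≈ 9.504e-06 km/h (4 s.f.). Final answer: 9.504e-06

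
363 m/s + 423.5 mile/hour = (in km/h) 1988. Check: 363 m/s is already in m/s. 1 mile/hour = 0.44704 m/s, so 423.5 mile/hour = 423.5 * 0.44704 = 189.32144 m/s. Sum: 363 + 189.32144 = 552.32144 m/s. 1 km/h = 0.27777778 m/s, so 552.32144 m/s = 552.32144 / 0.27777778 = 1988.3572 km/h ≈ 1988 km/h (4 s.f.).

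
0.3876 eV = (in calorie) 1 eV = 1.6021766e-19 J, so 0.3876 eV = 0.3876 * 1.6021766e-19 = 6.2100366e-20 J. 1 calorie = 4.184 J, so 6.2100366e-20 J = 6.2100366e-20 / 4.184 = 1.4842344e-20 calorie ≈ 1.484e-20 calorie (4 s.f.). Final answer: 1.484e-20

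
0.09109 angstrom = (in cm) 9.109e-10. Check: 1 angstrom = 1e-10 m, so 0.09109 angstrom = 0.09109 * 1e-10 = 9.109e-12 m. 1 cm = 0.01 m, so 9.109e-12 m = 9.109e-12 / 0.01 = 9.109e-10 cm.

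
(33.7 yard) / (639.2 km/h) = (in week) 1 yard = 0.9144 m, so 33.7 yard = 33.7 * 0.9144 = 30.81528 m. 1 km/h = 0.27777778 m/s, so 639.2 km/h = 639.2 * 0.27777778 = 177.55556 m/s. Combine: 30.81528 m / 177.55556 m/s = 0.17355289 s. 1 week = 604800 s, so 0.17355289 s = 0.17355289 / 604800 = 2.8695915e-07 week ≈ 2.87e-07 week (4 s.f.). Final answer: 2.87e-07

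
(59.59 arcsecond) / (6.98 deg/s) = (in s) 0.002371. Check: 1 arcsecond = 4.8481368e-06 rad, so 59.59 arcsecond = 59.59 * 4.8481368e-06 = 0.00028890047 rad. 1 deg/s = 0.017453293 rad/s, so 6.98 deg/s = 6.98 * 0.017453293 = 0.12182398 rad/s. Combine: 0.00028890047 rad / 0.12182398 rad/s = 0.0023714581 s. Result: 0.0023714581 s ≈ 0.002371 s (4 s.f.).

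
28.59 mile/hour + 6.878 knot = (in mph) 1 mile/hour = 0.44704 m/s, so 28.59 mile/hour = 28.59 * 0.44704 = 12.780874 m/s. 1 knot = 0.51444444 m/s, so 6.878 knot = 6.878 * 0.51444444 = 3.5383489 m/s. Sum: 12.780874 + 3.5383489 = 16.319222 m/s. 1 mph = 0.44704 m/s, so 16.319222 m/s = 16.319222 / 0.44704 = 36.505061 mph ≈ 36.51 mph (4 s.f.). Final answer: 36.51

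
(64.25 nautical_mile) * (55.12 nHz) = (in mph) 1 nautical_mile = 1852 m, so 64.25 nautical_mile = 64.25 * 1852 = 118991 m. 1 nHz = 1e-09 Hz, so 55.12 nHz = 55.12 * 1e-09 = 5.512e-08 Hz. Combine: 118991 m * 5.512e-08 Hz = 0.0065587839 m/s. 1 mph = 0.44704 m/s, so 0.0065587839 m/s = 0.0065587839 / 0.44704 = 0.014671582 mph ≈ 0.01467 mph (4 s.f.). Final answer: 0.01467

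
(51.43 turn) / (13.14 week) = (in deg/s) 0.00233. Check: 1 turn = 6.2831853 rad, so 51.43 turn = 51.43 * 6.2831853 = 323.14422 rad. 1 week = 604800 s, so 13.14 week = 13.14 * 604800 = 7947072 s. Combine: 323.14422 rad / 7947072 s = 4.0662048e-05 rad/s. 1 deg/s = 0.017453293 rad/s, so 4.0662048e-05 rad/s = 4.0662048e-05 / 0.017453293 = 0.0023297637 deg/s ≈ 0.00233 deg/s (4 s.f.).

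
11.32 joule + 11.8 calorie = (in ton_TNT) 1.451e-08. Check: 11.32 joule = 11.32 J. 1 calorie = 4.184 J, so 11.8 calorie = 11.8 * 4.184 = 49.3712 J. Sum: 11.32 + 49.3712 = 60.6912 J. 1 ton_TNT = 4.184e+09 J, so 60.6912 J = 60.6912 / 4.184e+09 = 1.4505545e-08 ton_TNT ≈ 1.451e-08 ton_TNT (4 s.f.).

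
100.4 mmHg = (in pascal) 1 mmHg = 133.32237 Pa, so 100.4 mmHg = 100.4 * 133.32237 = 13385.566 Pa. 13385.566 Pa = 13385.566 pascal ≈ 1.339e+04 pascal (4 s.f.). Final answer: 1.339e+04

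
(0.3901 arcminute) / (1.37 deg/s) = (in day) 1 arcminute = 0.00029088821 rad, so 0.3901 arcminute = 0.3901 * 0.00029088821 = 0.00011347549 rad. 1 deg/s = 0.017453293 rad/s, so 1.37 deg/s = 1.37 * 0.017453293 = 0.023911011 rad/s. Combine: 0.00011347549 rad / 0.023911011 rad/s = 0.0047457421 s. 1 day = 86400 s, so 0.0047457421 s = 0.0047457421 / 86400 = 5.4927571e-08 day ≈ 5.493e-08 day (4 s.f.). Final answer: 5.493e-08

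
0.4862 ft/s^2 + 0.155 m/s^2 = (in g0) 0.03092. Check: 1 ft/s^2 = 0.3048 m/s^2, so 0.4862 ft/s^2 = 0.4862 * 0.3048 = 0.14819376 m/s^2. 0.155 m/s^2 is already in m/s^2. Sum: 0.14819376 + 0.155 = 0.30319376 m/s^2. 1 g0 = 9.80665 m/s^2, so 0.30319376 m/s^2 = 0.30319376 / 9.80665 = 0.030917159 g0 ≈ 0.03092 g0 (4 s.f.).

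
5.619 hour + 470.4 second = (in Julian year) 0.0006559. Check: 1 hour = 3600 s, so 5.619 hour = 5.619 * 3600 = 20228.4 s. 470.4 second = 470.4 s. Sum: 20228.4 + 470.4 = 20698.8 s. 1 Julian year = 31557600 s, so 20698.8 s = 20698.8 / 31557600 = 0.00065590539 Julian year ≈ 0.0006559 Julian year (4 s.f.).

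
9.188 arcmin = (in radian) 0.002673. Check: 1 arcmin = 0.00029088821 rad, so 9.188 arcmin = 9.188 * 0.00029088821 = 0.0026726809 rad. 0.0026726809 rad = 0.0026726809 radian ≈ 0.002673 radian (4 s.f.).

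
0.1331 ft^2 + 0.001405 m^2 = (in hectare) 1.377e-06. Check: 1 ft^2 = 0.09290304 m^2, so 0.1331 ft^2 = 0.1331 * 0.09290304 = 0.012365395 m^2. 0.001405 m^2 is already in m^2. Sum: 0.012365395 + 0.001405 = 0.013770395 m^2. 1 hectare = 10000 m^2, so 0.013770395 m^2 = 0.013770395 / 10000 = 1.3770395e-06 hectare ≈ 1.377e-06 hectare (4 s.f.).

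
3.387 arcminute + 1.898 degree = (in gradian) 2.172. Check: 1 arcminute = 0.00029088821 rad, so 3.387 arcminute = 3.387 * 0.00029088821 = 0.00098523836 rad. 1 degree = 0.017453293 rad, so 1.898 degree = 1.898 * 0.017453293 = 0.033126349 rad. Sum: 0.00098523836 + 0.033126349 = 0.034111588 rad. 1 gradian = 0.015707963 rad, so 0.034111588 rad = 0.034111588 / 0.015707963 = 2.1716111 gradian ≈ 2.172 gradian (4 s.f.).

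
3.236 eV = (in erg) 5.185e-12. Check: 1 eV = 1.6021766e-19 J, so 3.236 eV = 3.236 * 1.6021766e-19 = 5.1846436e-19 J. 1 erg = 1e-07 J, so 5.1846436e-19 J = 5.1846436e-19 / 1e-07 = 5.1846436e-12 erg ≈ 5.185e-12 erg (4 s.f.).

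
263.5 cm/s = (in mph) 1 cm/s = 0.01 m/s, so 263.5 cm/s = 263.5 * 0.01 = 2.635 m/s. 1 mph = 0.44704 m/s, so 2.635 m/s = 2.635 / 0.44704 = 5.8943271 mph ≈ 5.894 mph (4 s.f.). Final answer: 5.894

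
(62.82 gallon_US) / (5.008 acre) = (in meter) 1 gallon_US = 0.0037854118 m^3, so 62.82 gallon_US = 62.82 * 0.0037854118 = 0.23779957 m^3. 1 acre = 4046.8564 m^2, so 5.008 acre = 5.008 * 4046.8564 = 20266.657 m^2. Combine: 0.23779957 m^3 / 20266.657 m^2 = 1.1733537e-05 m. 1.1733537e-05 m = 1.1733537e-05 meter ≈ 1.173e-05 meter (4 s.f.). Final answer: 1.173e-05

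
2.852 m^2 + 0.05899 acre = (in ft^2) 2600. Check: 2.852 m^2 is already in m^2. 1 acre = 4046.8564 m^2, so 0.05899 acre = 0.05899 * 4046.8564 = 238.72406 m^2. Sum: 2.852 + 238.72406 = 241.57606 m^2. 1 ft^2 = 0.09290304 m^2, so 241.57606 m^2 = 241.57606 / 0.09290304 = 2600.3031 ft^2 ≈ 2600 ft^2 (4 s.f.).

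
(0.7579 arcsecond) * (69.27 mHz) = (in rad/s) 1 arcsecond = 4.8481368e-06 rad, so 0.7579 arcsecond = 0.7579 * 4.8481368e-06 = 3.6744029e-06 rad. 1 mHz = 0.001 Hz, so 69.27 mHz = 69.27 * 0.001 = 0.06927 Hz. Combine: 3.6744029e-06 rad * 0.06927 Hz = 2.5452589e-07 rad/s. Result: 2.5452589e-07 rad/s ≈ 2.545e-07 rad/s (4 s.f.). Final answer: 2.545e-07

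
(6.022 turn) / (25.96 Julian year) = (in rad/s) 1 turn = 6.2831853 rad, so 6.022 turn = 6.022 * 6.2831853 = 37.837342 rad. 1 Julian year = 31557600 s, so 25.96 Julian year = 25.96 * 31557600 = 8.192353e+08 s. Combine: 37.837342 rad / 8.192353e+08 s = 4.6186172e-08 rad/s. Result: 4.6186172e-08 rad/s ≈ 4.619e-08 rad/s (4 s.f.). Final answer: 4.619e-08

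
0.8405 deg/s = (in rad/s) 0.01467. Check: 1 deg/s = 0.017453293 rad/s, so 0.8405 deg/s = 0.8405 * 0.017453293 = 0.014669492 rad/s. Result: 0.014669492 rad/s ≈ 0.01467 rad/s (4 s.f.).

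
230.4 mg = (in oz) 0.008127. Check: 1 mg = 1e-06 kg, so 230.4 mg = 230.4 * 1e-06 = 0.0002304 kg. 1 oz = 0.028349523 kg, so 0.0002304 kg = 0.0002304 / 0.028349523 = 0.0081271208 oz ≈ 0.008127 oz (4 s.f.).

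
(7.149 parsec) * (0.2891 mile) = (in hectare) 1.026e+16. Check: 1 parsec = 3.0856776e+16 m, so 7.149 parsec = 7.149 * 3.0856776e+16 = 2.2059509e+17 m. 1 mile = 1609.344 m, so 0.2891 mile = 0.2891 * 1609.344 = 465.26135 m. Combine: 2.2059509e+17 m * 465.26135 m = 1.0263437e+20 m^2. 1 hectare = 10000 m^2, so 1.0263437e+20 m^2 = 1.0263437e+20 / 10000 = 1.0263437e+16 hectare ≈ 1.026e+16 hectare (4 s.f.).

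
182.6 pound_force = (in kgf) 1 pound_force = 4.4482216 N, so 182.6 pound_force = 182.6 * 4.4482216 = 812.24527 N. 1 kgf = 9.80665 N, so 812.24527 N = 812.24527 / 9.80665 = 82.825967 kgf ≈ 82.83 kgf (4 s.f.). Final answer: 82.83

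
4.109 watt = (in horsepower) 4.109 watt = 4.109 W. 1 horsepower = 745.69987 W, so 4.109 W = 4.109 / 745.69987 = 0.0055102598 horsepower ≈ 0.00551 horsepower (4 s.f.). Final answer: 0.00551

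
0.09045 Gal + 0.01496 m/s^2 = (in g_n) 1 Gal = 0.01 m/s^2, so 0.09045 Gal = 0.09045 * 0.01 = 0.0009045 m/s^2. 0.01496 m/s^2 is already in m/s^2. Sum: 0.0009045 + 0.01496 = 0.0158645 m/s^2. 1 g_n = 9.80665 m/s^2, so 0.0158645 m/s^2 = 0.0158645 / 9.80665 = 0.0016177288 g_n ≈ 0.001618 g_n (4 s.f.). Final answer: 0.001618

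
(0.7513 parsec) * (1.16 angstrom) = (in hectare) 268.9. Check: 1 parsec = 3.0856776e+16 m, so 0.7513 parsec = 0.7513 * 3.0856776e+16 = 2.3182696e+16 m. 1 angstrom = 1e-10 m, so 1.16 angstrom = 1.16 * 1e-10 = 1.16e-10 m. Combine: 2.3182696e+16 m * 1.16e-10 m = 2689192.7 m^2. 1 hectare = 10000 m^2, so 2689192.7 m^2 = 2689192.7 / 10000 = 268.91927 hectare ≈ 268.9 hectare (4 s.f.).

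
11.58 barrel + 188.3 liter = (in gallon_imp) 446.4. Check: 1 barrel = 0.15898729 m^3, so 11.58 barrel = 11.58 * 0.15898729 = 1.8410729 m^3. 1 liter = 0.001 m^3, so 188.3 liter = 188.3 * 0.001 = 0.1883 m^3. Sum: 1.8410729 + 0.1883 = 2.0293729 m^3. 1 gallon_imp = 0.00454609 m^3, so 2.0293729 m^3 = 2.0293729 / 0.00454609 = 446.39963 gallon_imp ≈ 446.4 gallon_imp (4 s.f.).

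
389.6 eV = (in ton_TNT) 1.492e-26. Check: 1 eV = 1.6021766e-19 J, so 389.6 eV = 389.6 * 1.6021766e-19 = 6.2420802e-17 J. 1 ton_TNT = 4.184e+09 J, so 6.2420802e-17 J = 6.2420802e-17 / 4.184e+09 = 1.491893e-26 ton_TNT ≈ 1.492e-26 ton_TNT (4 s.f.).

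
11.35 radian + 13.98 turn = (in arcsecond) 11.35 radian = 11.35 rad. 1 turn = 6.2831853 rad, so 13.98 turn = 13.98 * 6.2831853 = 87.838931 rad. Sum: 11.35 + 87.838931 = 99.188931 rad. 1 arcsecond = 4.8481368e-06 rad, so 99.188931 rad = 99.188931 / 4.8481368e-06 = 20459186 arcsecond ≈ 2.046e+07 arcsecond (4 s.f.). Final answer: 2.046e+07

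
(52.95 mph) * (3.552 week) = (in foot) 1.668e+08. Check: 1 mph = 0.44704 m/s, so 52.95 mph = 52.95 * 0.44704 = 23.670768 m/s. 1 week = 604800 s, so 3.552 week = 3.552 * 604800 = 2148249.6 s. Combine: 23.670768 m/s * 2148249.6 s = 50850718 m. 1 foot = 0.3048 m, so 50850718 m = 50850718 / 0.3048 = 1.6683306e+08 foot ≈ 1.668e+08 foot (4 s.f.).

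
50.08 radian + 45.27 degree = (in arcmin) 50.08 radian = 50.08 rad. 1 degree = 0.017453293 rad, so 45.27 degree = 45.27 * 0.017453293 = 0.79011055 rad. Sum: 50.08 + 0.79011055 = 50.870111 rad. 1 arcmin = 0.00029088821 rad, so 50.870111 rad = 50.870111 / 0.00029088821 = 174878.56 arcmin ≈ 1.749e+05 arcmin (4 s.f.). Final answer: 1.749e+05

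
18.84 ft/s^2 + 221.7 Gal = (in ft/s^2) 1 ft/s^2 = 0.3048 m/s^2, so 18.84 ft/s^2 = 18.84 * 0.3048 = 5.742432 m/s^2. 1 Gal = 0.01 m/s^2, so 221.7 Gal = 221.7 * 0.01 = 2.217 m/s^2. Sum: 5.742432 + 2.217 = 7.959432 m/s^2. 1 ft/s^2 = 0.3048 m/s^2, so 7.959432 m/s^2 = 7.959432 / 0.3048 = 26.113622 ft/s^2 ≈ 26.11 ft/s^2 (4 s.f.). Final answer: 26.11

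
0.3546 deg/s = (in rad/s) 1 deg/s = 0.017453293 rad/s, so 0.3546 deg/s = 0.3546 * 0.017453293 = 0.0061889375 rad/s. Result: 0.0061889375 rad/s ≈ 0.006189 rad/s (4 s.f.). Final answer: 0.006189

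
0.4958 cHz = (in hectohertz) 4.958e-05. Check: 1 cHz = 0.01 Hz, so 0.4958 cHz = 0.4958 * 0.01 = 0.004958 Hz. 1 hectohertz = 100 Hz, so 0.004958 Hz = 0.004958 / 100 = 4.958e-05 hectohertz.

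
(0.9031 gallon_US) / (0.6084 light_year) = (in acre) 1 gallon_US = 0.0037854118 m^3, so 0.9031 gallon_US = 0.9031 * 0.0037854118 = 0.0034186054 m^3. 1 light_year = 9.4607305e+15 m, so 0.6084 light_year = 0.6084 * 9.4607305e+15 = 5.7559084e+15 m. Combine: 0.0034186054 m^3 / 5.7559084e+15 m = 5.9392977e-19 m^2. 1 acre = 4046.8564 m^2, so 5.9392977e-19 m^2 = 5.9392977e-19 / 4046.8564 = 1.4676324e-22 acre ≈ 1.468e-22 acre (4 s.f.). Final answer: 1.468e-22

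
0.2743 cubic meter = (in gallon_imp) 0.2743 cubic meter = 0.2743 m^3. 1 gallon_imp = 0.00454609 m^3, so 0.2743 m^3 = 0.2743 / 0.00454609 = 60.337565 gallon_imp ≈ 60.34 gallon_imp (4 s.f.). Final answer: 60.34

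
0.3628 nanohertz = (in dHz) 3.628e-09. Check: 1 nanohertz = 1e-09 Hz, so 0.3628 nanohertz = 0.3628 * 1e-09 = 3.628e-10 Hz. 1 dHz = 0.1 Hz, so 3.628e-10 Hz = 3.628e-10 / 0.1 = 3.628e-09 dHz.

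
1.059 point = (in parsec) 1 point = 0.00035277778 m, so 1.059 point = 1.059 * 0.00035277778 = 0.00037359167 m. 1 parsec = 3.0856776e+16 m, so 0.00037359167 m = 0.00037359167 / 3.0856776e+16 = 1.2107281e-20 parsec ≈ 1.211e-20 parsec (4 s.f.). Final answer: 1.211e-20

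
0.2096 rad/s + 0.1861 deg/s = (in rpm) 0.2096 rad/s is already in rad/s. 1 deg/s = 0.017453293 rad/s, so 0.1861 deg/s = 0.1861 * 0.017453293 = 0.0032480577 rad/s. Sum: 0.2096 + 0.0032480577 = 0.21284806 rad/s. 1 rpm = 0.10471976 rad/s, so 0.21284806 rad/s = 0.21284806 / 0.10471976 = 2.0325492 rpm ≈ 2.033 rpm (4 s.f.). Final answer: 2.033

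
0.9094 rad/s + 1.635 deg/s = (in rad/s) 0.9094 rad/s is already in rad/s. 1 deg/s = 0.017453293 rad/s, so 1.635 deg/s = 1.635 * 0.017453293 = 0.028536133 rad/s. Sum: 0.9094 + 0.028536133 = 0.93793613 rad/s. Result: 0.93793613 rad/s ≈ 0.9379 rad/s (4 s.f.). Final answer: 0.9379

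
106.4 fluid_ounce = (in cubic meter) 0.003147. Check: 1 fluid_ounce = 2.957353e-05 m^3, so 106.4 fluid_ounce = 106.4 * 2.957353e-05 = 0.0031466235 m^3. 0.0031466235 m^3 = 0.0031466235 cubic meter ≈ 0.003147 cubic meter (4 s.f.).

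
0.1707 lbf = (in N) 0.7593. Check: 1 lbf = 4.4482216 N, so 0.1707 lbf = 0.1707 * 4.4482216 = 0.75931143 N. Result: 0.75931143 N ≈ 0.7593 N (4 s.f.).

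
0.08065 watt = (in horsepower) 0.08065 watt = 0.08065 W. 1 horsepower = 745.69987 W, so 0.08065 W = 0.08065 / 745.69987 = 0.00010815343 horsepower ≈ 0.0001082 horsepower (4 s.f.). Final answer: 0.0001082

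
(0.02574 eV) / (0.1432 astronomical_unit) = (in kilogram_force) 1.963e-32. Check: 1 eV = 1.6021766e-19 J, so 0.02574 eV = 0.02574 * 1.6021766e-19 = 4.1240027e-21 J. 1 astronomical_unit = 1.4959787e+11 m, so 0.1432 astronomical_unit = 0.1432 * 1.4959787e+11 = 2.1422415e+10 m. Combine: 4.1240027e-21 J / 2.1422415e+10 m = 1.9250876e-31 N. 1 kilogram_force = 9.80665 N, so 1.9250876e-31 N = 1.9250876e-31 / 9.80665 = 1.9630431e-32 kilogram_force ≈ 1.963e-32 kilogram_force (4 s.f.).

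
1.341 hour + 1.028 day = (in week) 0.1548. Check: 1 hour = 3600 s, so 1.341 hour = 1.341 * 3600 = 4827.6 s. 1 day = 86400 s, so 1.028 day = 1.028 * 86400 = 88819.2 s. Sum: 4827.6 + 88819.2 = 93646.8 s. 1 week = 604800 s, so 93646.8 s = 93646.8 / 604800 = 0.15483929 week ≈ 0.1548 week (4 s.f.).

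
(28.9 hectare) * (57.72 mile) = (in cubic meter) 1 hectare = 10000 m^2, so 28.9 hectare = 28.9 * 10000 = 289000 m^2. 1 mile = 1609.344 m, so 57.72 mile = 57.72 * 1609.344 = 92891.336 m. Combine: 289000 m^2 * 92891.336 m = 2.6845596e+10 m^3. 2.6845596e+10 m^3 = 2.6845596e+10 cubic meter ≈ 2.685e+10 cubic meter (4 s.f.). Final answer: 2.685e+10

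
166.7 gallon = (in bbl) 3.969. Check: 1 gallon = 0.0037854118 m^3, so 166.7 gallon = 166.7 * 0.0037854118 = 0.63102814 m^3. 1 bbl = 0.15898729 m^3, so 0.63102814 m^3 = 0.63102814 / 0.15898729 = 3.9690476 bbl ≈ 3.969 bbl (4 s.f.).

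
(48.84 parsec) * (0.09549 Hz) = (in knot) 1 parsec = 3.0856776e+16 m, so 48.84 parsec = 48.84 * 3.0856776e+16 = 1.5070449e+18 m. 0.09549 Hz is already in Hz. Combine: 1.5070449e+18 m * 0.09549 Hz = 1.4390772e+17 m/s. 1 knot = 0.51444444 m/s, so 1.4390772e+17 m/s = 1.4390772e+17 / 0.51444444 = 2.7973423e+17 knot ≈ 2.797e+17 knot (4 s.f.). Final answer: 2.797e+17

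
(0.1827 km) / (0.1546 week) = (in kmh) 1 km = 1000 m, so 0.1827 km = 0.1827 * 1000 = 182.7 m. 1 week = 604800 s, so 0.1546 week = 0.1546 * 604800 = 93502.08 s. Combine: 182.7 m / 93502.08 s = 0.0019539672 m/s. 1 kmh = 0.27777778 m/s, so 0.0019539672 m/s = 0.0019539672 / 0.27777778 = 0.007034282 kmh ≈ 0.007034 kmh (4 s.f.). Final answer: 0.007034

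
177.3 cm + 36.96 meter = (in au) 2.589e-10. Check: 1 cm = 0.01 m, so 177.3 cm = 177.3 * 0.01 = 1.773 m. 36.96 meter = 36.96 m. Sum: 1.773 + 36.96 = 38.733 m. 1 au = 1.4959787e+11 m, so 38.733 m = 38.733 / 1.4959787e+11 = 2.5891411e-10 au ≈ 2.589e-10 au (4 s.f.).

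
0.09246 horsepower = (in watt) 1 horsepower = 745.69987 W, so 0.09246 horsepower = 0.09246 * 745.69987 = 68.94741 W. 68.94741 W = 68.94741 watt ≈ 68.95 watt (4 s.f.). Final answer: 68.95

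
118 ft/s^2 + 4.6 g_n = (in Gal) 8108. Check: 1 ft/s^2 = 0.3048 m/s^2, so 118 ft/s^2 = 118 * 0.3048 = 35.9664 m/s^2. 1 g_n = 9.80665 m/s^2, so 4.6 g_n = 4.6 * 9.80665 = 45.11059 m/s^2. Sum: 35.9664 + 45.11059 = 81.07699 m/s^2. 1 Gal = 0.01 m/s^2, so 81.07699 m/s^2 = 81.07699 / 0.01 = 8107.699 Gal ≈ 8108 Gal (4 s.f.).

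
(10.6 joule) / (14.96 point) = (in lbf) 451.5. Check: 10.6 joule = 10.6 J. 1 point = 0.00035277778 m, so 14.96 point = 14.96 * 0.00035277778 = 0.0052775556 m. Combine: 10.6 J / 0.0052775556 m = 2008.5056 N. 1 lbf = 4.4482216 N, so 2008.5056 N = 2008.5056 / 4.4482216 = 451.53003 lbf ≈ 451.5 lbf (4 s.f.).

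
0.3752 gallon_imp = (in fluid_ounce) 1 gallon_imp = 0.00454609 m^3, so 0.3752 gallon_imp = 0.3752 * 0.00454609 = 0.001705693 m^3. 1 fluid_ounce = 2.957353e-05 m^3, so 0.001705693 m^3 = 0.001705693 / 2.957353e-05 = 57.676341 fluid_ounce ≈ 57.68 fluid_ounce (4 s.f.). Final answer: 57.68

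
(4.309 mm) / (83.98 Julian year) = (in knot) 1 mm = 0.001 m, so 4.309 mm = 4.309 * 0.001 = 0.004309 m. 1 Julian year = 31557600 s, so 83.98 Julian year = 83.98 * 31557600 = 2.6502072e+09 s. Combine: 0.004309 m / 2.6502072e+09 s = 1.6259106e-12 m/s. 1 knot = 0.51444444 m/s, so 1.6259106e-12 m/s = 1.6259106e-12 / 0.51444444 = 3.1605173e-12 knot ≈ 3.161e-12 knot (4 s.f.). Final answer: 3.161e-12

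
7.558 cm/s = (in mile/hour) 1 cm/s = 0.01 m/s, so 7.558 cm/s = 7.558 * 0.01 = 0.07558 m/s. 1 mile/hour = 0.44704 m/s, so 0.07558 m/s = 0.07558 / 0.44704 = 0.16906764 mile/hour ≈ 0.1691 mile/hour (4 s.f.). Final answer: 0.1691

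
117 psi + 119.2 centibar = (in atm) 1 psi = 6894.7573 Pa, so 117 psi = 117 * 6894.7573 = 806686.6 Pa. 1 centibar = 1000 Pa, so 119.2 centibar = 119.2 * 1000 = 119200 Pa. Sum: 806686.6 + 119200 = 925886.6 Pa. 1 atm = 101325 Pa, so 925886.6 Pa = 925886.6 / 101325 = 9.1377903 atm ≈ 9.138 atm (4 s.f.). Final answer: 9.138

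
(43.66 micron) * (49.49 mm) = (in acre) 5.339e-10. Check: 1 micron = 1e-06 m, so 43.66 micron = 43.66 * 1e-06 = 4.366e-05 m. 1 mm = 0.001 m, so 49.49 mm = 49.49 * 0.001 = 0.04949 m. Combine: 4.366e-05 m * 0.04949 m = 2.1607334e-06 m^2. 1 acre = 4046.8564 m^2, so 2.1607334e-06 m^2 = 2.1607334e-06 / 4046.8564 = 5.3392885e-10 acre ≈ 5.339e-10 acre (4 s.f.).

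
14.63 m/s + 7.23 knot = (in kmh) 14.63 m/s is already in m/s. 1 knot = 0.51444444 m/s, so 7.23 knot = 7.23 * 0.51444444 = 3.7194333 m/s. Sum: 14.63 + 3.7194333 = 18.349433 m/s. 1 kmh = 0.27777778 m/s, so 18.349433 m/s = 18.349433 / 0.27777778 = 66.05796 kmh ≈ 66.06 kmh (4 s.f.). Final answer: 66.06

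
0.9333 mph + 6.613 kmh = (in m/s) 1 mph = 0.44704 m/s, so 0.9333 mph = 0.9333 * 0.44704 = 0.41722243 m/s. 1 kmh = 0.27777778 m/s, so 6.613 kmh = 6.613 * 0.27777778 = 1.8369444 m/s. Sum: 0.41722243 + 1.8369444 = 2.2541669 m/s. Result: 2.2541669 m/s ≈ 2.254 m/s (4 s.f.). Final answer: 2.254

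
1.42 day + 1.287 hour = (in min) 2122. Check: 1 day = 86400 s, so 1.42 day = 1.42 * 86400 = 122688 s. 1 hour = 3600 s, so 1.287 hour = 1.287 * 3600 = 4633.2 s. Sum: 122688 + 4633.2 = 127321.2 s. 1 min = 60 s, so 127321.2 s = 127321.2 / 60 = 2122.02 min ≈ 2122 min (4 s.f.).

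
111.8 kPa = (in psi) 16.22. Check: 1 kPa = 1000 Pa, so 111.8 kPa = 111.8 * 1000 = 111800 Pa. 1 psi = 6894.7573 Pa, so 111800 Pa = 111800 / 6894.7573 = 16.215219 psi ≈ 16.22 psi (4 s.f.).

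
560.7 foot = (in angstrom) 1 foot = 0.3048 m, so 560.7 foot = 560.7 * 0.3048 = 170.90136 m. 1 angstrom = 1e-10 m, so 170.90136 m = 170.90136 / 1e-10 = 1.7090136e+12 angstrom ≈ 1.709e+12 angstrom (4 s.f.). Final answer: 1.709e+12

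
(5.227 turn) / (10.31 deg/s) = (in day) 0.002112. Check: 1 turn = 6.2831853 rad, so 5.227 turn = 5.227 * 6.2831853 = 32.84221 rad. 1 deg/s = 0.017453293 rad/s, so 10.31 deg/s = 10.31 * 0.017453293 = 0.17994345 rad/s. Combine: 32.84221 rad / 0.17994345 rad/s = 182.51406 s. 1 day = 86400 s, so 182.51406 s = 182.51406 / 86400 = 0.0021124313 day ≈ 0.002112 day (4 s.f.).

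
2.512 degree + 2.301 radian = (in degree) 134.3. Check: 1 degree = 0.017453293 rad, so 2.512 degree = 2.512 * 0.017453293 = 0.043842671 rad. 2.301 radian = 2.301 rad. Sum: 0.043842671 + 2.301 = 2.3448427 rad. 1 degree = 0.017453293 rad, so 2.3448427 rad = 2.3448427 / 0.017453293 = 134.34959 degree ≈ 134.3 degree (4 s.f.).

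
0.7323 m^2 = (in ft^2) 1 ft^2 = 0.09290304 m^2, so 0.7323 m^2 = 0.7323 / 0.09290304 = 7.8824116 ft^2 ≈ 7.882 ft^2 (4 s.f.). Final answer: 7.882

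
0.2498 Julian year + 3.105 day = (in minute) 1.359e+05. Check: 1 Julian year = 31557600 s, so 0.2498 Julian year = 0.2498 * 31557600 = 7883088.5 s. 1 day = 86400 s, so 3.105 day = 3.105 * 86400 = 268272 s. Sum: 7883088.5 + 268272 = 8151360.5 s. 1 minute = 60 s, so 8151360.5 s = 8151360.5 / 60 = 135856.01 minute ≈ 1.359e+05 minute (4 s.f.).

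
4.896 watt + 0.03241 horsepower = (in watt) 29.06. Check: 4.896 watt = 4.896 W. 1 horsepower = 745.69987 W, so 0.03241 horsepower = 0.03241 * 745.69987 = 24.168133 W. Sum: 4.896 + 24.168133 = 29.064133 W. 29.064133 W = 29.064133 watt ≈ 29.06 watt (4 s.f.).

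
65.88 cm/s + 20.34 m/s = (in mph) 46.97. Check: 1 cm/s = 0.01 m/s, so 65.88 cm/s = 65.88 * 0.01 = 0.6588 m/s. 20.34 m/s is already in m/s. Sum: 0.6588 + 20.34 = 20.9988 m/s. 1 mph = 0.44704 m/s, so 20.9988 m/s = 20.9988 / 0.44704 = 46.972978 mph ≈ 46.97 mph (4 s.f.).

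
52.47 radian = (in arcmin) 1.804e+05. Check: 52.47 radian = 52.47 rad. 1 arcmin = 0.00029088821 rad, so 52.47 rad = 52.47 / 0.00029088821 = 180378.57 arcmin ≈ 1.804e+05 arcmin (4 s.f.).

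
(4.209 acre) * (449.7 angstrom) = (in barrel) 1 acre = 4046.8564 m^2, so 4.209 acre = 4.209 * 4046.8564 = 17033.219 m^2. 1 angstrom = 1e-10 m, so 449.7 angstrom = 449.7 * 1e-10 = 4.497e-08 m. Combine: 17033.219 m^2 * 4.497e-08 m = 0.00076598384 m^3. 1 barrel = 0.15898729 m^3, so 0.00076598384 m^3 = 0.00076598384 / 0.15898729 = 0.0048178934 barrel ≈ 0.004818 barrel (4 s.f.). Final answer: 0.004818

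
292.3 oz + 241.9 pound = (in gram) 1.18e+05. Check: 1 oz = 0.028349523 kg, so 292.3 oz = 292.3 * 0.028349523 = 8.2865656 kg. 1 pound = 0.45359237 kg, so 241.9 pound = 241.9 * 0.45359237 = 109.72399 kg. Sum: 8.2865656 + 109.72399 = 118.01056 kg. 1 gram = 0.001 kg, so 118.01056 kg = 118.01056 / 0.001 = 118010.56 gram ≈ 1.18e+05 gram (4 s.f.).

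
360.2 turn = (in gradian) 1 turn = 6.2831853 rad, so 360.2 turn = 360.2 * 6.2831853 = 2263.2033 rad. 1 gradian = 0.015707963 rad, so 2263.2033 rad = 2263.2033 / 0.015707963 = 144080 gradian ≈ 1.441e+05 gradian (4 s.f.). Final answer: 1.441e+05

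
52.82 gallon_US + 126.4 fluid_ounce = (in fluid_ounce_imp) 7169. Check: 1 gallon_US = 0.0037854118 m^3, so 52.82 gallon_US = 52.82 * 0.0037854118 = 0.19994545 m^3. 1 fluid_ounce = 2.957353e-05 m^3, so 126.4 fluid_ounce = 126.4 * 2.957353e-05 = 0.0037380941 m^3. Sum: 0.19994545 + 0.0037380941 = 0.20368354 m^3. 1 fluid_ounce_imp = 2.8413063e-05 m^3, so 0.20368354 m^3 = 0.20368354 / 2.8413063e-05 = 7168.6586 fluid_ounce_imp ≈ 7169 fluid_ounce_imp (4 s.f.).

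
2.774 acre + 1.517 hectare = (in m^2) 2.64e+04. Check: 1 acre = 4046.8564 m^2, so 2.774 acre = 2.774 * 4046.8564 = 11225.98 m^2. 1 hectare = 10000 m^2, so 1.517 hectare = 1.517 * 10000 = 15170 m^2. Sum: 11225.98 + 15170 = 26395.98 m^2. Result: 26395.98 m^2 ≈ 2.64e+04 m^2 (4 s.f.).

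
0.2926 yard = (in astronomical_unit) 1.788e-12. Check: 1 yard = 0.9144 m, so 0.2926 yard = 0.2926 * 0.9144 = 0.26755344 m. 1 astronomical_unit = 1.4959787e+11 m, so 0.26755344 m = 0.26755344 / 1.4959787e+11 = 1.7884843e-12 astronomical_unit ≈ 1.788e-12 astronomical_unit (4 s.f.).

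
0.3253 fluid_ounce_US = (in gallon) 1 fluid_ounce_US = 2.957353e-05 m^3, so 0.3253 fluid_ounce_US = 0.3253 * 2.957353e-05 = 9.6202692e-06 m^3. 1 gallon = 0.0037854118 m^3, so 9.6202692e-06 m^3 = 9.6202692e-06 / 0.0037854118 = 0.0025414062 gallon ≈ 0.002541 gallon (4 s.f.). Final answer: 0.002541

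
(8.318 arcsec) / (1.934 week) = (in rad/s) 1 arcsec = 4.8481368e-06 rad, so 8.318 arcsec = 8.318 * 4.8481368e-06 = 4.0326802e-05 rad. 1 week = 604800 s, so 1.934 week = 1.934 * 604800 = 1169683.2 s. Combine: 4.0326802e-05 rad / 1169683.2 s = 3.4476687e-11 rad/s. Result: 3.4476687e-11 rad/s ≈ 3.448e-11 rad/s (4 s.f.). Final answer: 3.448e-11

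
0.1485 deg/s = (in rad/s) 1 deg/s = 0.017453293 rad/s, so 0.1485 deg/s = 0.1485 * 0.017453293 = 0.0025918139 rad/s. Result: 0.0025918139 rad/s ≈ 0.002592 rad/s (4 s.f.). Final answer: 0.002592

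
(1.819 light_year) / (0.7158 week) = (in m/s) 1 light_year = 9.4607305e+15 m, so 1.819 light_year = 1.819 * 9.4607305e+15 = 1.7209069e+16 m. 1 week = 604800 s, so 0.7158 week = 0.7158 * 604800 = 432915.84 s. Combine: 1.7209069e+16 m / 432915.84 s = 3.9751534e+10 m/s. Result: 3.9751534e+10 m/s ≈ 3.975e+10 m/s (4 s.f.). Final answer: 3.975e+10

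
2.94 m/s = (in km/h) 1 km/h = 0.27777778 m/s, so 2.94 m/s = 2.94 / 0.27777778 = 10.584 km/h ≈ 10.58 km/h (4 s.f.). Final answer: 10.58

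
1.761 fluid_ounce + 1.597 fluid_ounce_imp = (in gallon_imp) 1 fluid_ounce = 2.957353e-05 m^3, so 1.761 fluid_ounce = 1.761 * 2.957353e-05 = 5.2078986e-05 m^3. 1 fluid_ounce_imp = 2.8413063e-05 m^3, so 1.597 fluid_ounce_imp = 1.597 * 2.8413063e-05 = 4.5375661e-05 m^3. Sum: 5.2078986e-05 + 4.5375661e-05 = 9.7454646e-05 m^3. 1 gallon_imp = 0.00454609 m^3, so 9.7454646e-05 m^3 = 9.7454646e-05 / 0.00454609 = 0.021437025 gallon_imp ≈ 0.02144 gallon_imp (4 s.f.). Final answer: 0.02144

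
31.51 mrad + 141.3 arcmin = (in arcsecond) 1 mrad = 0.001 rad, so 31.51 mrad = 31.51 * 0.001 = 0.03151 rad. 1 arcmin = 0.00029088821 rad, so 141.3 arcmin = 141.3 * 0.00029088821 = 0.041102504 rad. Sum: 0.03151 + 0.041102504 = 0.072612504 rad. 1 arcsecond = 4.8481368e-06 rad, so 0.072612504 rad = 0.072612504 / 4.8481368e-06 = 14977.404 arcsecond ≈ 1.498e+04 arcsecond (4 s.f.). Final answer: 1.498e+04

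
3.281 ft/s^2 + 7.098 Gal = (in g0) 0.1092. Check: 1 ft/s^2 = 0.3048 m/s^2, so 3.281 ft/s^2 = 3.281 * 0.3048 = 1.0000488 m/s^2. 1 Gal = 0.01 m/s^2, so 7.098 Gal = 7.098 * 0.01 = 0.07098 m/s^2. Sum: 1.0000488 + 0.07098 = 1.0710288 m/s^2. 1 g0 = 9.80665 m/s^2, so 1.0710288 m/s^2 = 1.0710288 / 9.80665 = 0.10921454 g0 ≈ 0.1092 g0 (4 s.f.).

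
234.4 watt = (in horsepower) 234.4 watt = 234.4 W. 1 horsepower = 745.69987 W, so 234.4 W = 234.4 / 745.69987 = 0.31433558 horsepower ≈ 0.3143 horsepower (4 s.f.). Final answer: 0.3143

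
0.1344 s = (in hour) 1 hour = 3600 s, so 0.1344 s = 0.1344 / 3600 = 3.7333333e-05 hour ≈ 3.733e-05 hour (4 s.f.). Final answer: 3.733e-05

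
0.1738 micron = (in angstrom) 1 micron = 1e-06 m, so 0.1738 micron = 0.1738 * 1e-06 = 1.738e-07 m. 1 angstrom = 1e-10 m, so 1.738e-07 m = 1.738e-07 / 1e-10 = 1738 angstrom. Final answer: 1738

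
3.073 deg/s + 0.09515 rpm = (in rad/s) 0.0636. Check: 1 deg/s = 0.017453293 rad/s, so 3.073 deg/s = 3.073 * 0.017453293 = 0.053633968 rad/s. 1 rpm = 0.10471976 rad/s, so 0.09515 rpm = 0.09515 * 0.10471976 = 0.0099640847 rad/s. Sum: 0.053633968 + 0.0099640847 = 0.063598053 rad/s. Result: 0.063598053 rad/s ≈ 0.0636 rad/s (4 s.f.).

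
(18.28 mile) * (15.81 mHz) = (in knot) 1 mile = 1609.344 m, so 18.28 mile = 18.28 * 1609.344 = 29418.808 m. 1 mHz = 0.001 Hz, so 15.81 mHz = 15.81 * 0.001 = 0.01581 Hz. Combine: 29418.808 m * 0.01581 Hz = 465.11136 m/s. 1 knot = 0.51444444 m/s, so 465.11136 m/s = 465.11136 / 0.51444444 = 904.10415 knot ≈ 904.1 knot (4 s.f.). Final answer: 904.1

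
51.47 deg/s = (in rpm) 8.578. Check: 1 deg/s = 0.017453293 rad/s, so 51.47 deg/s = 51.47 * 0.017453293 = 0.89832097 rad/s. 1 rpm = 0.10471976 rad/s, so 0.89832097 rad/s = 0.89832097 / 0.10471976 = 8.5783333 rpm ≈ 8.578 rpm (4 s.f.).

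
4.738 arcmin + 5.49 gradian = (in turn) 0.01394. Check: 1 arcmin = 0.00029088821 rad, so 4.738 arcmin = 4.738 * 0.00029088821 = 0.0013782283 rad. 1 gradian = 0.015707963 rad, so 5.49 gradian = 5.49 * 0.015707963 = 0.086236718 rad. Sum: 0.0013782283 + 0.086236718 = 0.087614947 rad. 1 turn = 6.2831853 rad, so 0.087614947 rad = 0.087614947 / 6.2831853 = 0.013944352 turn ≈ 0.01394 turn (4 s.f.).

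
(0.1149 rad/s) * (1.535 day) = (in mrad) 0.1149 rad/s is already in rad/s. 1 day = 86400 s, so 1.535 day = 1.535 * 86400 = 132624 s. Combine: 0.1149 rad/s * 132624 s = 15238.498 rad. 1 mrad = 0.001 rad, so 15238.498 rad = 15238.498 / 0.001 = 15238498 mrad ≈ 1.524e+07 mrad (4 s.f.). Final answer: 1.524e+07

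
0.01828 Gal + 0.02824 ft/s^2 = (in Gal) 1 Gal = 0.01 m/s^2, so 0.01828 Gal = 0.01828 * 0.01 = 0.0001828 m/s^2. 1 ft/s^2 = 0.3048 m/s^2, so 0.02824 ft/s^2 = 0.02824 * 0.3048 = 0.008607552 m/s^2. Sum: 0.0001828 + 0.008607552 = 0.008790352 m/s^2. 1 Gal = 0.01 m/s^2, so 0.008790352 m/s^2 = 0.008790352 / 0.01 = 0.8790352 Gal ≈ 0.879 Gal (4 s.f.). Final answer: 0.879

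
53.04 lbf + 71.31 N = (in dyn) 3.072e+07. Check: 1 lbf = 4.4482216 N, so 53.04 lbf = 53.04 * 4.4482216 = 235.93367 N. 71.31 N is already in N. Sum: 235.93367 + 71.31 = 307.24367 N. 1 dyn = 1e-05 N, so 307.24367 N = 307.24367 / 1e-05 = 30724367 dyn ≈ 3.072e+07 dyn (4 s.f.).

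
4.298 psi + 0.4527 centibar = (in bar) 1 psi = 6894.7573 Pa, so 4.298 psi = 4.298 * 6894.7573 = 29633.667 Pa. 1 centibar = 1000 Pa, so 0.4527 centibar = 0.4527 * 1000 = 452.7 Pa. Sum: 29633.667 + 452.7 = 30086.367 Pa. 1 bar = 100000 Pa, so 30086.367 Pa = 30086.367 / 100000 = 0.30086367 bar ≈ 0.3009 bar (4 s.f.). Final answer: 0.3009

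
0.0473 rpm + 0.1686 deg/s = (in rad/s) 1 rpm = 0.10471976 rad/s, so 0.0473 rpm = 0.0473 * 0.10471976 = 0.0049532444 rad/s. 1 deg/s = 0.017453293 rad/s, so 0.1686 deg/s = 0.1686 * 0.017453293 = 0.0029426251 rad/s. Sum: 0.0049532444 + 0.0029426251 = 0.0078958695 rad/s. Result: 0.0078958695 rad/s ≈ 0.007896 rad/s (4 s.f.). Final answer: 0.007896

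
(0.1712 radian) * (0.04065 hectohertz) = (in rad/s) 0.1712 radian = 0.1712 rad. 1 hectohertz = 100 Hz, so 0.04065 hectohertz = 0.04065 * 100 = 4.065 Hz. Combine: 0.1712 rad * 4.065 Hz = 0.695928 rad/s. Result: 0.695928 rad/s ≈ 0.6959 rad/s (4 s.f.). Final answer: 0.6959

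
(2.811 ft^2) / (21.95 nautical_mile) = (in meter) 6.424e-06. Check: 1 ft^2 = 0.09290304 m^2, so 2.811 ft^2 = 2.811 * 0.09290304 = 0.26115045 m^2. 1 nautical_mile = 1852 m, so 21.95 nautical_mile = 21.95 * 1852 = 40651.4 m. Combine: 0.26115045 m^2 / 40651.4 m = 6.424144e-06 m. 6.424144e-06 m = 6.424144e-06 meter ≈ 6.424e-06 meter (4 s.f.).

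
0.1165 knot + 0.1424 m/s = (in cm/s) 1 knot = 0.51444444 m/s, so 0.1165 knot = 0.1165 * 0.51444444 = 0.059932778 m/s. 0.1424 m/s is already in m/s. Sum: 0.059932778 + 0.1424 = 0.20233278 m/s. 1 cm/s = 0.01 m/s, so 0.20233278 m/s = 0.20233278 / 0.01 = 20.233278 cm/s ≈ 20.23 cm/s (4 s.f.). Final answer: 20.23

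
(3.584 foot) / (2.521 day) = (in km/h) 1.806e-05. Check: 1 foot = 0.3048 m, so 3.584 foot = 3.584 * 0.3048 = 1.0924032 m. 1 day = 86400 s, so 2.521 day = 2.521 * 86400 = 217814.4 s. Combine: 1.0924032 m / 217814.4 s = 5.0152938e-06 m/s. 1 km/h = 0.27777778 m/s, so 5.0152938e-06 m/s = 5.0152938e-06 / 0.27777778 = 1.8055058e-05 km/h ≈ 1.806e-05 km/h (4 s.f.).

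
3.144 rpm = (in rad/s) 0.3292. Check: 1 rpm = 0.10471976 rad/s, so 3.144 rpm = 3.144 * 0.10471976 = 0.32923891 rad/s. Result: 0.32923891 rad/s ≈ 0.3292 rad/s (4 s.f.).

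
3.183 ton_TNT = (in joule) 1 ton_TNT = 4.184e+09 J, so 3.183 ton_TNT = 3.183 * 4.184e+09 = 1.3317672e+10 J. 1.3317672e+10 J = 1.3317672e+10 joule ≈ 1.332e+10 joule (4 s.f.). Final answer: 1.332e+10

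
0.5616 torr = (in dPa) 748.7. Check: 1 torr = 133.32237 Pa, so 0.5616 torr = 0.5616 * 133.32237 = 74.873842 Pa. 1 dPa = 0.1 Pa, so 74.873842 Pa = 74.873842 / 0.1 = 748.73842 dPa ≈ 748.7 dPa (4 s.f.).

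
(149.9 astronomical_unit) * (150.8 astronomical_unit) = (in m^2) 1 astronomical_unit = 1.4959787e+11 m, so 149.9 astronomical_unit = 149.9 * 1.4959787e+11 = 2.2424721e+13 m. 1 astronomical_unit = 1.4959787e+11 m, so 150.8 astronomical_unit = 150.8 * 1.4959787e+11 = 2.2559359e+13 m. Combine: 2.2424721e+13 m * 2.2559359e+13 m = 5.0588733e+26 m^2. Result: 5.0588733e+26 m^2 ≈ 5.059e+26 m^2 (4 s.f.). Final answer: 5.059e+26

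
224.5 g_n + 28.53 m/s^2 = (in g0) 1 g_n = 9.80665 m/s^2, so 224.5 g_n = 224.5 * 9.80665 = 2201.5929 m/s^2. 28.53 m/s^2 is already in m/s^2. Sum: 2201.5929 + 28.53 = 2230.1229 m/s^2. 1 g0 = 9.80665 m/s^2, so 2230.1229 m/s^2 = 2230.1229 / 9.80665 = 227.40925 g0 ≈ 227.4 g0 (4 s.f.). Final answer: 227.4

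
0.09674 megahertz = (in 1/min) 5.804e+06. Check: 1 megahertz = 1000000 Hz, so 0.09674 megahertz = 0.09674 * 1000000 = 96740 Hz. 1 1/min = 0.016666667 Hz, so 96740 Hz = 96740 / 0.016666667 = 5804400 1/min ≈ 5.804e+06 1/min (4 s.f.).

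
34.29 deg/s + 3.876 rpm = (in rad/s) 1.004. Check: 1 deg/s = 0.017453293 rad/s, so 34.29 deg/s = 34.29 * 0.017453293 = 0.5984734 rad/s. 1 rpm = 0.10471976 rad/s, so 3.876 rpm = 3.876 * 0.10471976 = 0.40589377 rad/s. Sum: 0.5984734 + 0.40589377 = 1.0043672 rad/s. Result: 1.0043672 rad/s ≈ 1.004 rad/s (4 s.f.).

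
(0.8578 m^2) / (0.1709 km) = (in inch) 0.8578 m^2 is already in m^2. 1 km = 1000 m, so 0.1709 km = 0.1709 * 1000 = 170.9 m. Combine: 0.8578 m^2 / 170.9 m = 0.0050193095 m. 1 inch = 0.0254 m, so 0.0050193095 m = 0.0050193095 / 0.0254 = 0.19761061 inch ≈ 0.1976 inch (4 s.f.). Final answer: 0.1976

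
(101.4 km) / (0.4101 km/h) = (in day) 10.3. Check: 1 km = 1000 m, so 101.4 km = 101.4 * 1000 = 101400 m. 1 km/h = 0.27777778 m/s, so 0.4101 km/h = 0.4101 * 0.27777778 = 0.11391667 m/s. Combine: 101400 m / 0.11391667 m/s = 890124.36 s. 1 day = 86400 s, so 890124.36 s = 890124.36 / 86400 = 10.302365 day ≈ 10.3 day (4 s.f.).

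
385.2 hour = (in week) 1 hour = 3600 s, so 385.2 hour = 385.2 * 3600 = 1386720 s. 1 week = 604800 s, so 1386720 s = 1386720 / 604800 = 2.2928571 week ≈ 2.293 week (4 s.f.). Final answer: 2.293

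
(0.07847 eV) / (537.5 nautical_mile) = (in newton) 1.263e-26. Check: 1 eV = 1.6021766e-19 J, so 0.07847 eV = 0.07847 * 1.6021766e-19 = 1.257228e-20 J. 1 nautical_mile = 1852 m, so 537.5 nautical_mile = 537.5 * 1852 = 995450 m. Combine: 1.257228e-20 J / 995450 m = 1.2629745e-26 N. 1.2629745e-26 N = 1.2629745e-26 newton ≈ 1.263e-26 newton (4 s.f.).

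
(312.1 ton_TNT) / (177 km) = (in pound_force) 1.659e+06. Check: 1 ton_TNT = 4.184e+09 J, so 312.1 ton_TNT = 312.1 * 4.184e+09 = 1.3058264e+12 J. 1 km = 1000 m, so 177 km = 177 * 1000 = 177000 m. Combine: 1.3058264e+12 J / 177000 m = 7377550.3 N. 1 pound_force = 4.4482216 N, so 7377550.3 N = 7377550.3 / 4.4482216 = 1658539.3 pound_force ≈ 1.659e+06 pound_force (4 s.f.).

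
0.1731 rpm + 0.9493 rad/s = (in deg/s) 1 rpm = 0.10471976 rad/s, so 0.1731 rpm = 0.1731 * 0.10471976 = 0.01812699 rad/s. 0.9493 rad/s is already in rad/s. Sum: 0.01812699 + 0.9493 = 0.96742699 rad/s. 1 deg/s = 0.017453293 rad/s, so 0.96742699 rad/s = 0.96742699 / 0.017453293 = 55.429483 deg/s ≈ 55.43 deg/s (4 s.f.). Final answer: 55.43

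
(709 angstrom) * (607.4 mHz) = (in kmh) 1 angstrom = 1e-10 m, so 709 angstrom = 709 * 1e-10 = 7.09e-08 m. 1 mHz = 0.001 Hz, so 607.4 mHz = 607.4 * 0.001 = 0.6074 Hz. Combine: 7.09e-08 m * 0.6074 Hz = 4.306466e-08 m/s. 1 kmh = 0.27777778 m/s, so 4.306466e-08 m/s = 4.306466e-08 / 0.27777778 = 1.5503278e-07 kmh ≈ 1.55e-07 kmh (4 s.f.). Final answer: 1.55e-07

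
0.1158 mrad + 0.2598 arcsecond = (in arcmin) 1 mrad = 0.001 rad, so 0.1158 mrad = 0.1158 * 0.001 = 0.0001158 rad. 1 arcsecond = 4.8481368e-06 rad, so 0.2598 arcsecond = 0.2598 * 4.8481368e-06 = 1.2595459e-06 rad. Sum: 0.0001158 + 1.2595459e-06 = 0.00011705955 rad. 1 arcmin = 0.00029088821 rad, so 0.00011705955 rad = 0.00011705955 / 0.00029088821 = 0.40242108 arcmin ≈ 0.4024 arcmin (4 s.f.). Final answer: 0.4024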